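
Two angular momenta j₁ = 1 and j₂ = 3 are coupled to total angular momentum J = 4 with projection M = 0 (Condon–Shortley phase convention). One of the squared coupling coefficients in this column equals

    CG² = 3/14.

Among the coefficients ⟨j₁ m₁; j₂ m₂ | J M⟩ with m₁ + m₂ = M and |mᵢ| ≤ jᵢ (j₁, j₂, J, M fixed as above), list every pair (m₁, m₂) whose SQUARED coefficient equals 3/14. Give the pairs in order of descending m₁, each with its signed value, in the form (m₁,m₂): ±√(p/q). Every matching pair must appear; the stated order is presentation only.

Admissible pairs with m₁+m₂ = M = 0: (-1,1), (0,0), (1,-1)
  (m₁,m₂)=(1,-1): CG² = 3/14, CG = +√(3/14)   ← matches the target
  (m₁,m₂)=(0,0): CG² = 4/7, CG = +√(4/7)
  (m₁,m₂)=(-1,1): CG² = 3/14, CG = +√(3/14)   ← matches the target
Pairs with CG² = 3/14: (1,-1): +√(3/14); (-1,1): +√(3/14)

(1,-1): +√(3/14); (-1,1): +√(3/14)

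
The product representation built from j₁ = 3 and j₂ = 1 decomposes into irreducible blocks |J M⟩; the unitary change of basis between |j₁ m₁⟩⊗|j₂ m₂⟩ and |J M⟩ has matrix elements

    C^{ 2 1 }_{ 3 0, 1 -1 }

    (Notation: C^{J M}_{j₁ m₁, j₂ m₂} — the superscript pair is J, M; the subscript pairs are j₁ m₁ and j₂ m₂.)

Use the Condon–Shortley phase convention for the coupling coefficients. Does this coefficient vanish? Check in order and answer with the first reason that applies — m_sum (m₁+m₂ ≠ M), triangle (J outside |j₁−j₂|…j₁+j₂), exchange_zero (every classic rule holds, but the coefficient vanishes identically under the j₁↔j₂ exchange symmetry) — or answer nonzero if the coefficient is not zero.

m-sum: m₁+m₂ = 0+(-1) = -1, M = 1  ✗ ⇒ coefficient is 0

m_sum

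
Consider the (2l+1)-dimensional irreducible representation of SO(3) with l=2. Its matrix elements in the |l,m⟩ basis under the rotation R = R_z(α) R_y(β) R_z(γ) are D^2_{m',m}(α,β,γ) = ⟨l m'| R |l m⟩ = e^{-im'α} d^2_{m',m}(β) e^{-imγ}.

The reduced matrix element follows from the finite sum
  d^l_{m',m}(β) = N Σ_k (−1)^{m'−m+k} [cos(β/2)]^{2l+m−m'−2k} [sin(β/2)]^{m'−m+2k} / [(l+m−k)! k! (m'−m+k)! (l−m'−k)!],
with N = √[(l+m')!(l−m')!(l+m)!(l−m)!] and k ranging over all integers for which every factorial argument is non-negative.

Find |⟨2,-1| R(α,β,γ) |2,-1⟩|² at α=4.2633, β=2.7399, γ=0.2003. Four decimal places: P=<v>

P=0.0128

First d^2_{-1,-1}(β=2.7399), then the phase factors e^{-i(-1)α} and e^{-i(-1)γ}:
c=cos(2.739900/2)=0.199499, s=sin(2.739900/2)=0.979898; N=√[1·6·1·6]=6.000000
The bounds max(0,m−m')=0 and min(l+m,l−m')=1 give 2 terms
  k=0: (−1)^0·6.0000/(6)·0.1995^4·0.9799^0 = +0.001584
  k=1: (−1)^1·6.0000/(2)·0.1995^2·0.9799^2 = -0.114647
d^2_{-1,-1}(2.7399) = +0.001584 -0.114647 = -0.113063
|D^2_{-1,-1}|² = |d^2_{-1,-1}(β)|² = (-0.113063)² = 0.012783 (the z-rotation phases have unit modulus)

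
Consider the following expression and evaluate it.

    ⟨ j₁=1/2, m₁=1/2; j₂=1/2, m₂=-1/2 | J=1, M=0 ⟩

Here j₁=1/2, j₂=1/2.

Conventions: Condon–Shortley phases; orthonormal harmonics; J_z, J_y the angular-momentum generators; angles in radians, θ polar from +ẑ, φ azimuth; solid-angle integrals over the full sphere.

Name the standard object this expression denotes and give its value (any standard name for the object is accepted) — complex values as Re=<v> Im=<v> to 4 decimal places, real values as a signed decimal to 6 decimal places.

This is a Clebsch–Gordan (vector-coupling) coefficient.
j₁+j₂−J=0  J+j₁−j₂=1  J−j₁+j₂=1  j₁+j₂+J+1=3
(j₁±m₁, j₂±m₂, J±M) = (1,0,0,1,1,1)
P² = 1/2
sum k=0..0:
  [0] +1/1 = 1
S = 1
C² = P²·S² = 1/2 ; C = +0.707107

Clebsch–Gordan coefficient, +√(1/2) ≈ +0.707107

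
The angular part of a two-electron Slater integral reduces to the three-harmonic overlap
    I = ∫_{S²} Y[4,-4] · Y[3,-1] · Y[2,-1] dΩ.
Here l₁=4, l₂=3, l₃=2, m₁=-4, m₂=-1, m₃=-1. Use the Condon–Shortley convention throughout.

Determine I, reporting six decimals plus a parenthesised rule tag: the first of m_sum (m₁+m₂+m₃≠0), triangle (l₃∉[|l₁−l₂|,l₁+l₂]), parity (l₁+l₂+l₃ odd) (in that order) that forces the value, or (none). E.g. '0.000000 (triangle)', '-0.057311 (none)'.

0.000000 (m_sum)

m-sum = -4 − 1 − 1 = -6 ≠ 0 ⇒ I = 0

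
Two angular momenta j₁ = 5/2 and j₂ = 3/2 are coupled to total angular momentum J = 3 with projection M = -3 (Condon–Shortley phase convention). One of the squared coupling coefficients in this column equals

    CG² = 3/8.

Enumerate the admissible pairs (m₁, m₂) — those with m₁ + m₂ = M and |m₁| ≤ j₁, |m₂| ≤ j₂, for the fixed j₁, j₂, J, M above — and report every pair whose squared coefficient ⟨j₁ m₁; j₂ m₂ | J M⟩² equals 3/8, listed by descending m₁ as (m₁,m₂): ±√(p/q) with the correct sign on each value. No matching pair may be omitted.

Admissible pairs with m₁+m₂ = M = -3: (-5/2,-1/2), (-3/2,-3/2)
  (m₁,m₂)=(-3/2,-3/2): CG² = 3/8, CG = +√(3/8)   ← matches the target
  (m₁,m₂)=(-5/2,-1/2): CG² = 5/8, CG = −√(5/8)
Pairs with CG² = 3/8: (-3/2,-3/2): +√(3/8)

(-3/2,-3/2): +√(3/8)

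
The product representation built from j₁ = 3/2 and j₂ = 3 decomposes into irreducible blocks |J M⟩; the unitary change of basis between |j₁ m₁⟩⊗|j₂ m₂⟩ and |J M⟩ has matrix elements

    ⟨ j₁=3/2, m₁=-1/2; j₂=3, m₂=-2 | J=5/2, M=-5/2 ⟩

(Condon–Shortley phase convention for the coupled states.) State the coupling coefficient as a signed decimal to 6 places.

-0.597614  (= −√(5/14))

√[6·2!1!4!/8! · 1!2!1!5!0!5!] = √(1440/7)
  +(−1)^1/∏(1,1,1,0,0,4)! = -1/24  (running -1/24)
⟨..|..⟩ = √(1440/7)·(-1/24) = -0.597614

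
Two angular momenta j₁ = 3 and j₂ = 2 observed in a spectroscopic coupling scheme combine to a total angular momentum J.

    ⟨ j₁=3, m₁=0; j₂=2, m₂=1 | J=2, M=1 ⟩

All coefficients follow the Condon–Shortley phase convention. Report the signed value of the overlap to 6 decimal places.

√[5·3!3!1!/8! · 3!3!3!1!3!1!] = √(81/14)
  +(−1)^2/∏(2,1,1,1,2,0)! = 1/4  (running 1/4)
  +(−1)^3/∏(3,0,0,0,3,1)! = -1/36  (running 2/9)
⟨..|..⟩ = √(81/14)·(2/9) = +0.534522

+0.534522  (= +√(2/7))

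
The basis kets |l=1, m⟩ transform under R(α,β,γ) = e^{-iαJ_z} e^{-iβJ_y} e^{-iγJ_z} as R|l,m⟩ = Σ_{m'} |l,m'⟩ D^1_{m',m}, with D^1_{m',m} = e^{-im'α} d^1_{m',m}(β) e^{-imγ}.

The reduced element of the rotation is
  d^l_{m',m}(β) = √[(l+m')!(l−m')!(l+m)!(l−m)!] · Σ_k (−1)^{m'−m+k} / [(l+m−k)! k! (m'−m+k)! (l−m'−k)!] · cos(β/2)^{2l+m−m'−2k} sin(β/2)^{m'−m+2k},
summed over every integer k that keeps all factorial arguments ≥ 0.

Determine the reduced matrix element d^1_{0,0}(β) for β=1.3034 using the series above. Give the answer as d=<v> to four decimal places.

d^1_{0,0}(β=1.3034) via the finite sum:
Half-angle: c=0.795054, s=0.606539. N=√(1·1·1·1)=1.000000
k∈{0,1} keeps every argument non-negative
  k=0: (−1)^0·1.0000/(1)·0.7951^2·0.6065^0 = +0.632111
  k=1: (−1)^1·1.0000/(1)·0.7951^0·0.6065^2 = -0.367889
d^1_{0,0}(1.3034) = +0.632111 -0.367889 = +0.264221

d=0.2642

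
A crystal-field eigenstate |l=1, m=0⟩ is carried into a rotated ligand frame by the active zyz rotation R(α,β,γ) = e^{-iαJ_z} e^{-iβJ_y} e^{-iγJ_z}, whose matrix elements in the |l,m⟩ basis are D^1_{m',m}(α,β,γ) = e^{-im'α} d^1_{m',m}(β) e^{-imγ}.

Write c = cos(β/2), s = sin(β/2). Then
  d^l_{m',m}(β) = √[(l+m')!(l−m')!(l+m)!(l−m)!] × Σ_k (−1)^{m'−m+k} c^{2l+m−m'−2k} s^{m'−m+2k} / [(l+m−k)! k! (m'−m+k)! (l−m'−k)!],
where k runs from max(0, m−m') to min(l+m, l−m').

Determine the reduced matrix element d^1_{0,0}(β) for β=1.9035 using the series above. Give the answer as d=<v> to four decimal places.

d=-0.3266

d^1_{0,0}(β=1.9035) via the finite sum:
c=cos(1.903500/2)=0.580259, s=sin(1.903500/2)=0.814432; N=√[1·1·1·1]=1.000000
k∈{0,1} keeps every argument non-negative
  k=0: (−1)^0·1.0000/(1)·0.5803^2·0.8144^0 = +0.336700
  k=1: (−1)^1·1.0000/(1)·0.5803^0·0.8144^2 = -0.663300
d^1_{0,0}(1.9035) = +0.336700 -0.663300 = -0.326600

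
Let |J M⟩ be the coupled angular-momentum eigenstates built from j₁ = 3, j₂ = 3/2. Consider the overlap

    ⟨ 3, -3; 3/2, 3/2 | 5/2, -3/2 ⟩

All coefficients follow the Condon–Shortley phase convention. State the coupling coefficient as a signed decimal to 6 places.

j₁+j₂−J=2  J+j₁−j₂=4  J−j₁+j₂=1  j₁+j₂+J+1=8
(j₁±m₁, j₂±m₂, J±M) = (0,6,3,0,1,4)
P² = 5184/7
sum k=2..2:
  [2] +1/48 = 1/48
S = 1/48
C² = P²·S² = 9/28 ; C = +0.566947

+√(9/28) ≈ +0.566947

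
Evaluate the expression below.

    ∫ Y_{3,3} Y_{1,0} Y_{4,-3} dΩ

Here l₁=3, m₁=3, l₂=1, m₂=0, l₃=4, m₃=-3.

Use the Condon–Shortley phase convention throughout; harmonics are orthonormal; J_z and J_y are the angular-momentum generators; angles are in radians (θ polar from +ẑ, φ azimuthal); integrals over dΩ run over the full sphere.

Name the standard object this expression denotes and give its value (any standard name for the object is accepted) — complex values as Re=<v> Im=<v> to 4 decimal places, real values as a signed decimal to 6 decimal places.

Gaunt coefficient, -0.162868

This is a Gaunt coefficient — the integral of a triple product of spherical harmonics over the sphere.
Checks pass: Σm=0; 8 even; l₃=4∈[2,4].
(2·3+1)(2·1+1)(2·4+1) = 189
Δ: 0! 6! 2! / 9! → 1/252
sum: t=0:+1/36 = 1/36
3j²(3 1 4; 0 0 0) = Δ·Π!·Σ² = 4/63  (sign +1)
sum: t=0:+1/720 = 1/720
3j²(3 1 4; 3 0 -3) = Δ·Π!·Σ² = 1/36  (sign -1)
combine: 4πI² = 189·4/63·1/36 = 1/3
take √, sign -1: I = -0.16286750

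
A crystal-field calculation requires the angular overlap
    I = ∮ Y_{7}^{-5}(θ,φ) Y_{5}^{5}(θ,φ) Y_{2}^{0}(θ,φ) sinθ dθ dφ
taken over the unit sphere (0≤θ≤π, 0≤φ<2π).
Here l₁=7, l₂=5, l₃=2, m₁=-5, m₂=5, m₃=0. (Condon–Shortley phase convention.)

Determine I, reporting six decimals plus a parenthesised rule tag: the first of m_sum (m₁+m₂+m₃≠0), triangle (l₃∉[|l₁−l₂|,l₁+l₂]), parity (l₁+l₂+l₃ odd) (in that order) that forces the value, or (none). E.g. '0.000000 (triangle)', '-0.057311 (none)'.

Checks pass: Σm=0; 14 even; l₃=2∈[2,12].
(2·7+1)(2·5+1)(2·2+1) = 825
Δ: 10! 4! 0! / 15! → 1/15015
sum: t=5:−1/57600 = -1/57600
3j²(7 5 2; 0 0 0) = Δ·Π!·Σ² = 21/715  (sign -1)
sum: t=10:+1/14515200 = 1/14515200
3j²(7 5 2; -5 5 0) = Δ·Π!·Σ² = 2/455  (sign +1)
combine: 4πI² = 825·21/715·2/455 = 18/169
take √, sign -1: I = -0.09206360
No selection rule forces the value: the integral is nonzero (none).

-0.092064 (none)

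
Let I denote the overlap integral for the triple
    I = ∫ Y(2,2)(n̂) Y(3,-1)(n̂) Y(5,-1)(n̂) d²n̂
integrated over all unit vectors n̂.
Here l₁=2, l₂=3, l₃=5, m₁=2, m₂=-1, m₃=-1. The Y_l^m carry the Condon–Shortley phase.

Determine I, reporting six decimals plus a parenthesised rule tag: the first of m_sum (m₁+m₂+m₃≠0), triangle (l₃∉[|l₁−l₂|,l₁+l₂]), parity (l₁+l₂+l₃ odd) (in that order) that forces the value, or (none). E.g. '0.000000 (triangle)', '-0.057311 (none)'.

Checks pass: Σm=0; 10 even; l₃=5∈[1,5].
(2·2+1)(2·3+1)(2·5+1) = 385
Δ: 0! 4! 6! / 11! → 1/2310
sum: t=0:+1/144 = 1/144
3j²(2 3 5; 0 0 0) = Δ·Π!·Σ² = 10/231  (sign -1)
sum: t=0:+1/1152 = 1/1152
3j²(2 3 5; 2 -1 -1) = Δ·Π!·Σ² = 1/154  (sign +1)
combine: 4πI² = 385·10/231·1/154 = 25/231
take √, sign -1: I = -0.09280237
No selection rule forces the value: the integral is nonzero (none).

-0.092802 (none)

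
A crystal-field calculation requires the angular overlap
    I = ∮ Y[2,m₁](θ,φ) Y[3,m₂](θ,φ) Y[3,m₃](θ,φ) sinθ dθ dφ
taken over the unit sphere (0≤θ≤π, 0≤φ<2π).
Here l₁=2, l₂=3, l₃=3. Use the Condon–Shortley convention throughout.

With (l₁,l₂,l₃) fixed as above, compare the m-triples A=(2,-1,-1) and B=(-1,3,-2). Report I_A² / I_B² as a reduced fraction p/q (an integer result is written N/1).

l's match ⇒ only the (l;m) 3-j factors differ between A and B.
A: triangle coeff Δ(2,3,3) = 1/3780; Σ_t [0,0]: t=0:+1/16 = 1/16; (3j)²=2/35 [(2 3 3; 2 -1 -1)], sign=+1
B: triangle coeff Δ(2,3,3) = 1/3780; Σ_t [2,2]: t=2:+1/48 = 1/48; (3j)²=5/84 [(2 3 3; -1 3 -2)], sign=-1
I_A²/I_B² = (2/35)/(5/84) = 24/25

24/25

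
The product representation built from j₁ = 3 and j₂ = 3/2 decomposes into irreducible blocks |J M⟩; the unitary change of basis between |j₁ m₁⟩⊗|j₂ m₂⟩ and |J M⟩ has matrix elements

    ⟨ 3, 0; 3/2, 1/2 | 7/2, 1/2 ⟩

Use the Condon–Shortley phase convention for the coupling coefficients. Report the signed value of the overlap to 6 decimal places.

−√(2/21) ≈ -0.308607

triangle: 1!·5!·2!/9! = 240/362880
(j±m)!: 3!·3!·2!·1!·4!·3! = 10368
prefactor² = (2J+1)·Δ·N² = 384/7
  k=0: +1/(0!·1!·3!·2!·2!·0!) = 1/24
  k=1: −1/(1!·0!·2!·1!·3!·1!) = -1/12
Σ = -1/24  ⇒  CG² = 384/7·(-1/24)² = 2/21
CG = −√(2/21) = -0.308607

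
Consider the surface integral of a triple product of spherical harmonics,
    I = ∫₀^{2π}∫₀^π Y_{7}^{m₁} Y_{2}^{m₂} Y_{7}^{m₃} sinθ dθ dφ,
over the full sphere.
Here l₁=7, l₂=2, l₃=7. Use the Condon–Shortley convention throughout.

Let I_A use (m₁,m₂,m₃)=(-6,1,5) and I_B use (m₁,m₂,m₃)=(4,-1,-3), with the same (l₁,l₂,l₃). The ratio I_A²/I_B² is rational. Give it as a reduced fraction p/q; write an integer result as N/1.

143/98

Shared (l₁,l₂,l₃)=(7,2,7): N and (l;000)² cancel in I_A²/I_B².
A: Δ = 2!·12!·2!/17! = 1/185640; Racah Σ t=1..2: t=1:−1/958003200 t=2:+1/79833600 = 1/87091200; ⇒ 3j(7 2 7; -6 1 5)² = 121/4760, sgn +1
B: Δ = 2!·12!·2!/17! = 1/185640; Racah Σ t=0..1: t=0:+1/4354560 t=1:−1/14515200 = 1/6220800; ⇒ 3j(7 2 7; 4 -1 -3)² = 77/4420, sgn +1
I_A²/I_B² = (121/4760)/(77/4420) = 143/98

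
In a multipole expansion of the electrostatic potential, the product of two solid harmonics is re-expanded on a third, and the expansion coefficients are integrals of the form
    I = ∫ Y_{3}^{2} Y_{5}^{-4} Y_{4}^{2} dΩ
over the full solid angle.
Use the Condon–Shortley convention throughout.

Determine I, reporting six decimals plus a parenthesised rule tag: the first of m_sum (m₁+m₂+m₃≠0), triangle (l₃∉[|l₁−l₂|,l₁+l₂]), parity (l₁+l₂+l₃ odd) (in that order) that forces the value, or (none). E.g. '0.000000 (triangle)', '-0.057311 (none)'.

Checks pass: Σm=0; 12 even; l₃=4∈[2,8].
(2·3+1)(2·5+1)(2·4+1) = 693
Δ: 4! 2! 6! / 13! → 1/180180
sum: t=1:−1/576 t=2:+1/144 t=3:−1/576 = 1/288
3j²(3 5 4; 0 0 0) = Δ·Π!·Σ² = 20/1001  (sign +1)
sum: t=0:+1/2880 t=1:−1/8640 = 1/4320
3j²(3 5 4; 2 -4 2) = Δ·Π!·Σ² = 8/429  (sign +1)
combine: 4πI² = 693·20/1001·8/429 = 480/1859
take √, sign +1: I = 0.14334284
No selection rule forces the value: the integral is nonzero (none).

0.143343 (none)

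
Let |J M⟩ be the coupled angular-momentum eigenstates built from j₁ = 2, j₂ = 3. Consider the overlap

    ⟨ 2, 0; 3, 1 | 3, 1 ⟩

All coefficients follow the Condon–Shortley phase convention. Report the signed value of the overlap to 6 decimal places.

triangle: 2!·2!·4!/9! = 96/362880
(j±m)!: 2!·2!·4!·2!·4!·2! = 9216
prefactor² = (2J+1)·Δ·N² = 256/15
  k=0: +1/(0!·2!·2!·4!·0!·0!) = 1/96
  k=1: −1/(1!·1!·1!·3!·1!·1!) = -1/6
  k=2: +1/(2!·0!·0!·2!·2!·2!) = 1/16
Σ = -3/32  ⇒  CG² = 256/15·(-3/32)² = 3/20
CG = −√(3/20) = -0.387298

−√(3/20) ≈ -0.387298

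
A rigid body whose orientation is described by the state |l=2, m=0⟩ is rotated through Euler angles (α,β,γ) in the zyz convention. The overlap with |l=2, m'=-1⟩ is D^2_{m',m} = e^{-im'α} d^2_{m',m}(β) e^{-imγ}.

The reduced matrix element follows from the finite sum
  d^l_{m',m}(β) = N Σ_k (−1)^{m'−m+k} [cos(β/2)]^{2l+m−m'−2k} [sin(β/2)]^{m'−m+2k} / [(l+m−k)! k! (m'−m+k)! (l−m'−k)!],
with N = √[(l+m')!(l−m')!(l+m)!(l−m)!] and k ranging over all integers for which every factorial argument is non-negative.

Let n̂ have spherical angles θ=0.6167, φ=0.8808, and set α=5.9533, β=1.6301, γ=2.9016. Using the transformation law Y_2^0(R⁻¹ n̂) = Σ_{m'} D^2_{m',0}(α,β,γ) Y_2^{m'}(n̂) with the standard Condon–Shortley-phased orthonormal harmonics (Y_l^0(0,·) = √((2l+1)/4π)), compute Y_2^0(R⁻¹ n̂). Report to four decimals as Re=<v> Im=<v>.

Re=-0.2926 Im=0.0000

Need the full column D^2_{m',0} for m'=−2..2 at α=5.9533, β=1.6301, γ=2.9016.
cos(β/2)=0.685832, sin(β/2)=0.727760
d^2_{-2,0}: single k=2 term ⇒ +0.610221;  D = +0.482156-0.374026i
d^2_{-1,0}: k∈[1..2] ⇒ +0.575065 -0.647527 = -0.072462;  D = -0.068555+0.023473i
d^2_{0,0}: k∈[0..2] ⇒ +0.221244 -0.996487 +0.280513 = -0.494731;  D = -0.494731+0.000000i
d^2_{1,0}: k∈[0..1] ⇒ -0.575065 +0.647527 = +0.072462;  D = +0.068555+0.023473i
d^2_{2,0}: single k=0 term ⇒ +0.610221;  D = +0.482156+0.374026i
Y_2^{m'}(θ=0.6167,φ=0.8808) and Σ D·Y over m':
  (+0.4822-0.3740i)·(-0.0245-0.1269i)  (-0.0686+0.0235i)·(+0.2320-0.2811i)  (-0.4947+0.0000i)·(+0.3143+0.0000i)  (+0.0686+0.0235i)·(-0.2320-0.2811i)  (+0.4822+0.3740i)·(-0.0245+0.1269i)
Y_2^0(R⁻¹ n̂) = -0.292634+0.000000i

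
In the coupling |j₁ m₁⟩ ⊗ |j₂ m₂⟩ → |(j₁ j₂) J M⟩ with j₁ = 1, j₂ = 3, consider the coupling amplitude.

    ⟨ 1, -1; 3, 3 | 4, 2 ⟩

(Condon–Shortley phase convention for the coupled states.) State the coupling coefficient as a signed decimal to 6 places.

j₁+j₂−J=0  J+j₁−j₂=2  J−j₁+j₂=6  j₁+j₂+J+1=9
(j₁±m₁, j₂±m₂, J±M) = (0,2,6,0,6,2)
P² = 518400/7
sum k=0..0:
  [0] +1/1440 = 1/1440
S = 1/1440
C² = P²·S² = 1/28 ; C = +0.188982

+√(1/28) = +0.188982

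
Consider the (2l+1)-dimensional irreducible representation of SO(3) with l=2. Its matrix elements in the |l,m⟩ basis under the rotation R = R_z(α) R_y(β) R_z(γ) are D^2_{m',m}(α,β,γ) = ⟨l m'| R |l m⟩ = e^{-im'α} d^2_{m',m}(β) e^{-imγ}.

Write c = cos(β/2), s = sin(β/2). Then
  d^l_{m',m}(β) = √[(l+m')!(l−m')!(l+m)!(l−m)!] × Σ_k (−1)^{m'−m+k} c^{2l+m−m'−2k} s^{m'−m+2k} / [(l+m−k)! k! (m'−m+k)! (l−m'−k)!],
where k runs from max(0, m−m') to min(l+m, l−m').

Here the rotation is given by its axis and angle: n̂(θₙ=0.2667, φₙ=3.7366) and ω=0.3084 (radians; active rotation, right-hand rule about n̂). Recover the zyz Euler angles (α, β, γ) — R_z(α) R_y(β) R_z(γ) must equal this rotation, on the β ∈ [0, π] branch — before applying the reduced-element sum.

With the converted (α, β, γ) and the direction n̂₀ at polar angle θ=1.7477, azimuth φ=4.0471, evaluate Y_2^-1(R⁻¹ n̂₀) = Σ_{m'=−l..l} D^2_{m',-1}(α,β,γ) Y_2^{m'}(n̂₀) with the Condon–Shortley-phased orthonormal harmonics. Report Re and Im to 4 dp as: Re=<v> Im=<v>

Re=0.1184 Im=-0.0798

Axis–angle → zyz. n̂ = (sinθₙcosφₙ, sinθₙsinφₙ, cosθₙ) = (-0.218257, -0.147723, +0.964646), ω = 0.3084.
R = I cosω + sinω [n̂]ₓ + (1−cosω) n̂n̂ᵀ gives
  R = [+0.955068, -0.291282, -0.054772; +0.294324, +0.953850, +0.059525; +0.034906, -0.072972, +0.996723]
β = atan2(√(R₁₃²+R₂₃²), R₃₃) = 0.080979; α = atan2(R₂₃, R₁₃) mod 2π = 2.314634; γ = atan2(R₃₂, −R₃₁) mod 2π = 4.266212
Need the full column D^2_{m',-1} for m'=−2..2 at α=2.3146, β=0.0810, γ=4.2662.
cos(β/2)=0.999180, sin(β/2)=0.040478
d^2_{-2,-1}: single k=1 term ⇒ +0.080758;  D = -0.069707+0.040777i
d^2_{-1,-1}: k∈[0..1] ⇒ +0.996726 -0.004907 = +0.991818;  D = +0.948203+0.290884i
d^2_{0,-1}: k∈[0..1] ⇒ -0.098908 +0.000162 = -0.098746;  D = +0.042611+0.089079i
d^2_{1,-1}: k∈[0..1] ⇒ +0.004907 -0.000003 = +0.004905;  D = -0.001823+0.004553i
d^2_{2,-1}: single k=0 term ⇒ -0.000133;  D = -0.000124+0.000047i
Y_2^{m'}(θ=1.7477,φ=4.0471) and Σ D·Y over m':
  (-0.0697+0.0408i)·(-0.0891-0.3636i)  (+0.9482+0.2909i)·(+0.0826-0.1053i)  (+0.0426+0.0891i)·(-0.2861+0.0000i)  (-0.0018+0.0046i)·(-0.0826-0.1053i)  (-0.0001+0.0000i)·(-0.0891+0.3636i)
Y_2^-1(R⁻¹ n̂) = +0.118428-0.079813i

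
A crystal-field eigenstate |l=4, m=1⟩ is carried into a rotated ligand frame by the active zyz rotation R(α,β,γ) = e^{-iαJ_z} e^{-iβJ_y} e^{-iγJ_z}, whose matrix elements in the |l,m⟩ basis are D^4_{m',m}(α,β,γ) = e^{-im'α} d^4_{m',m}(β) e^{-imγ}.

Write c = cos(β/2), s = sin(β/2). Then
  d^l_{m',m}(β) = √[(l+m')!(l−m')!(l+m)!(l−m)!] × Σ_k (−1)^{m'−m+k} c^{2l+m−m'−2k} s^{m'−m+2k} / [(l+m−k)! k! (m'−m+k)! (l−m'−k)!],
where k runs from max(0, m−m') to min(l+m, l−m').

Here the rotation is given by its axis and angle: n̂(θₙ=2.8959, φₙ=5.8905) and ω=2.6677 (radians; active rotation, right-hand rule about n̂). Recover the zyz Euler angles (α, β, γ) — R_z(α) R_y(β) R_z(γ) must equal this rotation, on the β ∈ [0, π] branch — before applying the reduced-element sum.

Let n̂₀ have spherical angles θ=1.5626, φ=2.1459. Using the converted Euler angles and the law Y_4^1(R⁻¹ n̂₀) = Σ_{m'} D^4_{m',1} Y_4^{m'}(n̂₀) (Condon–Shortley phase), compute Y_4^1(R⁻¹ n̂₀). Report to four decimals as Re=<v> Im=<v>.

Re=0.0084 Im=-0.3249

Axis–angle → zyz. n̂ = (sinθₙcosφₙ, sinθₙsinφₙ, cosθₙ) = (+0.224715, -0.093076, -0.969969), ω = 2.6677.
R = I cosω + sinω [n̂]ₓ + (1−cosω) n̂n̂ᵀ gives
  R = [-0.794370, +0.403122, -0.454388; -0.482175, -0.873427, +0.068064; -0.369437, +0.273163, +0.888200]
β = atan2(√(R₁₃²+R₂₃²), R₃₃) = 0.477385; α = atan2(R₂₃, R₁₃) mod 2π = 2.992906; γ = atan2(R₃₂, −R₃₁) mod 2π = 0.636684
Need the full column D^4_{m',1} for m'=−4..4 at α=2.9929, β=0.4774, γ=0.6367.
cos(β/2)=0.971648, sin(β/2)=0.236432
d^4_{-4,1}: single k=5 term ⇒ +0.005072;  D = +0.001688-0.004782i
d^4_{-3,1}: k∈[4..5] ⇒ +0.036845 -0.001309 = +0.035536;  D = -0.016663+0.031387i
d^4_{-2,1}: k∈[3..5] ⇒ +0.161875 -0.014377 +0.000170 = +0.147668;  D = +0.087800-0.118731i
d^4_{-1,1}: k∈[2..5] ⇒ +0.470400 -0.083557 +0.002474 -0.000010 = +0.389307;  D = -0.275289+0.275274i
d^4_{0,1}: k∈[1..4] ⇒ +0.864539 -0.307136 +0.018186 -0.000179 = +0.575408;  D = +0.462670-0.342099i
d^4_{1,1}: k∈[0..3] ⇒ +0.794459 -0.705600 +0.083557 -0.001649 = +0.170767;  D = -0.150834+0.080066i
d^4_{2,1}: k∈[0..2] ⇒ -0.820173 +0.242813 -0.009585 = -0.586945;  D = -0.553480+0.195357i
d^4_{3,1}: k∈[0..1] ⇒ +0.373368 -0.036845 = +0.336523;  D = -0.330427+0.063762i
d^4_{4,1}: single k=0 term ⇒ -0.085656;  D = -0.085581+0.003591i
Y_4^{m'}(θ=1.5626,φ=2.1459) and Σ D·Y over m':
  (+0.0017-0.0048i)·(-0.2949-0.3298i)  (-0.0167+0.0314i)·(+0.0101-0.0016i)  (+0.0878-0.1187i)·(+0.1365-0.3052i)  (-0.2753+0.2753i)·(+0.0063+0.0098i)  (+0.4627-0.3421i)·(+0.3171+0.0000i)  (-0.1508+0.0801i)·(-0.0063+0.0098i)  (-0.5535+0.1954i)·(+0.1365+0.3052i)  (-0.3304+0.0638i)·(-0.0101-0.0016i)  (-0.0856+0.0036i)·(-0.2949+0.3298i)
Y_4^1(R⁻¹ n̂) = +0.008358-0.324893i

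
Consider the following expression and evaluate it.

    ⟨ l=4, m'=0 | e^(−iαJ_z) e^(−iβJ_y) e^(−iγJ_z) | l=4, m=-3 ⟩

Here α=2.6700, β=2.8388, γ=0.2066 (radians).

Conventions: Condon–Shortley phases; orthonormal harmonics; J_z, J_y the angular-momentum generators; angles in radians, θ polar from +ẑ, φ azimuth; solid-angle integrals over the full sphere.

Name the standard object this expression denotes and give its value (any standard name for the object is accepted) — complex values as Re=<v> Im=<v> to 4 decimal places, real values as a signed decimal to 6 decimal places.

Wigner D-matrix element, Re=0.0305 Im=0.0217

This is a Wigner D-matrix element — the rotation-matrix element ⟨l m'| R(α,β,γ) |l m⟩ in the angular-momentum basis.
First d^4_{0,-3}(β=2.8388), then the phase factors e^{-i(0)α} and e^{-i(-3)γ}:
With c≡cos(β/2)=0.150819 and s≡sin(β/2)=0.988561, N=[24·24·1·5040]^{1/2}=1703.830978
Admissible k: 0..1 (factorial args all ≥0)
  k=0: (−1)^3·1703.8310/(144)·0.1508^5·0.9886^3 = -0.000892
  k=1: (−1)^4·1703.8310/(144)·0.1508^3·0.9886^5 = +0.038322
d^4_{0,-3}(2.8388) = -0.000892 +0.038322 = +0.037430
D = (+1.000000+0.000000i)·(+0.037430)·(+0.813995+0.580872i) = +0.030468+0.021742i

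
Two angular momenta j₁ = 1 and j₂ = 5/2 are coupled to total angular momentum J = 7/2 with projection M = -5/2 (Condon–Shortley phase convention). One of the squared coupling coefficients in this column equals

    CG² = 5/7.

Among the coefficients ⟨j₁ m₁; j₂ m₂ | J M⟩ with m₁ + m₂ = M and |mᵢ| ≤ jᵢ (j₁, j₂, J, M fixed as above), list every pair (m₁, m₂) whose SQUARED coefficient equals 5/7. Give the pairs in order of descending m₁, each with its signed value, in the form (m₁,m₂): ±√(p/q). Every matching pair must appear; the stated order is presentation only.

Admissible pairs with m₁+m₂ = M = -5/2: (-1,-3/2), (0,-5/2)
  (m₁,m₂)=(0,-5/2): CG² = 2/7, CG = +√(2/7)
  (m₁,m₂)=(-1,-3/2): CG² = 5/7, CG = +√(5/7)   ← matches the target
Pairs with CG² = 5/7: (-1,-3/2): +√(5/7)

(-1,-3/2): +√(5/7)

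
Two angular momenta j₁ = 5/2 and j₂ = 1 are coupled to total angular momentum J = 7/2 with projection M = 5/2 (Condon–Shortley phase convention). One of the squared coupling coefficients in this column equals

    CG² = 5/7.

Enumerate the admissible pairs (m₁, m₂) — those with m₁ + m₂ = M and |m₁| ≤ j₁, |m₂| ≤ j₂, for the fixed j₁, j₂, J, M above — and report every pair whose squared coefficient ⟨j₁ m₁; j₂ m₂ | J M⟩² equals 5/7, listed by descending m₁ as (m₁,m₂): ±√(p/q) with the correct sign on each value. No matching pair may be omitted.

(3/2,1): +√(5/7)

Admissible pairs with m₁+m₂ = M = 5/2: (3/2,1), (5/2,0)
  (m₁,m₂)=(5/2,0): CG² = 2/7, CG = +√(2/7)
  (m₁,m₂)=(3/2,1): CG² = 5/7, CG = +√(5/7)   ← matches the target
Pairs with CG² = 5/7: (3/2,1): +√(5/7)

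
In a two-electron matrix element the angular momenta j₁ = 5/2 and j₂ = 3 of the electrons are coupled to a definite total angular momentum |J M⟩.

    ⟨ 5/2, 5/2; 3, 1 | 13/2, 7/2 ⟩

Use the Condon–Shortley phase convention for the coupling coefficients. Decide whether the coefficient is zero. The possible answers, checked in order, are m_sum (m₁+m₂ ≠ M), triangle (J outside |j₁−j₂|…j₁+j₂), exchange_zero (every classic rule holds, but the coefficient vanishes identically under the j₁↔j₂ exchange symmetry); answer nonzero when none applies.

m-sum: m₁+m₂ = 5/2+1 = 7/2, M = 7/2  ✓
triangle: need |j₁−j₂| ≤ J ≤ j₁+j₂, i.e. J ∈ [1/2, 11/2]; J = 13/2 is outside ✗ ⇒ coefficient is 0

triangle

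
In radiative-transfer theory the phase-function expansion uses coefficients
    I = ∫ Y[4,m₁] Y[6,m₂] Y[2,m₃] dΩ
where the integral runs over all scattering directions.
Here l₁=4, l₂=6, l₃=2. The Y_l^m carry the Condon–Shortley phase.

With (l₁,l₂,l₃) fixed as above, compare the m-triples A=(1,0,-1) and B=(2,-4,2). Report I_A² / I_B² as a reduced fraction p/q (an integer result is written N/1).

4/7

l's match ⇒ only the (l;m) 3-j factors differ between A and B.
A: triangle coeff Δ(4,6,2) = 1/6435; Σ_t [3,3]: t=3:−1/4320 = -1/4320; (3j)²=8/429 [(4 6 2; 1 0 -1)], sign=+1
B: triangle coeff Δ(4,6,2) = 1/6435; Σ_t [2,2]: t=2:+1/34560 = 1/34560; (3j)²=14/429 [(4 6 2; 2 -4 2)], sign=+1
I_A²/I_B² = (8/429)/(14/429) = 4/7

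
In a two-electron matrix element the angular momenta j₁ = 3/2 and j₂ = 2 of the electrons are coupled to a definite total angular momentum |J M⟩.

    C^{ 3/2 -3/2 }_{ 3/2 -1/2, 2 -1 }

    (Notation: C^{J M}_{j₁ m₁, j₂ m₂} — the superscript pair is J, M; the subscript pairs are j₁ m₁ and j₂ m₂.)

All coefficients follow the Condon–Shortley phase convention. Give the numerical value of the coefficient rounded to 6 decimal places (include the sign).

-0.632456

triangle: 2!×1!×2!/6! = 4/720
(j±m)!: 1!×2!×1!×3!×0!×3! = 72
prefactor² = (2J+1)×Δ×N² = 8/5
  k=1: −1/(1!×1!×1!×0!×0!×2!) = -1/2
Σ = -1/2  ⇒  CG² = 8/5×(-1/2)² = 2/5
CG = −√(2/5) = -0.632456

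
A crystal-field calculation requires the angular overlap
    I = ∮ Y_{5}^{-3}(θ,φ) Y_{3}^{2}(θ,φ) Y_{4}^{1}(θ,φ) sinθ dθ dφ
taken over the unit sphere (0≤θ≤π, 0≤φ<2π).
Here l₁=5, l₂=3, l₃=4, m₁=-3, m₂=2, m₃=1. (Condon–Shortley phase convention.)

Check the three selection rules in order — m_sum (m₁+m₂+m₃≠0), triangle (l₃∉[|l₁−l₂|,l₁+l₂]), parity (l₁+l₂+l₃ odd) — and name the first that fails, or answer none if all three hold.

m₁+m₂+m₃ = -3 + 2 + 1 = 0  ✓
triangle: |5−3|=2 ≤ l₃=4 ≤ 5+3=8  ✓
parity: l₁+l₂+l₃ = 12 is even  ✓

none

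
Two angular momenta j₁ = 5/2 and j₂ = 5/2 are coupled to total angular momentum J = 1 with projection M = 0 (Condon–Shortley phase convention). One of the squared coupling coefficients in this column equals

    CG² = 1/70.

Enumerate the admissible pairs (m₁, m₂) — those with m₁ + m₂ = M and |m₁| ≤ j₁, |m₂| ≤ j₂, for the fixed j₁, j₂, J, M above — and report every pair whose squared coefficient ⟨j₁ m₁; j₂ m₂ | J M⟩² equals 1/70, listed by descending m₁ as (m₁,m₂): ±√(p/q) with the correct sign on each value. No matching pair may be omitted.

Admissible pairs with m₁+m₂ = M = 0: (-5/2,5/2), (-3/2,3/2), (-1/2,1/2), (1/2,-1/2), (3/2,-3/2), (5/2,-5/2)
  (m₁,m₂)=(5/2,-5/2): CG² = 5/14, CG = +√(5/14)
  (m₁,m₂)=(3/2,-3/2): CG² = 9/70, CG = −√(9/70)
  (m₁,m₂)=(1/2,-1/2): CG² = 1/70, CG = +√(1/70)   ← matches the target
  (m₁,m₂)=(-1/2,1/2): CG² = 1/70, CG = +√(1/70)   ← matches the target
  (m₁,m₂)=(-3/2,3/2): CG² = 9/70, CG = −√(9/70)
  (m₁,m₂)=(-5/2,5/2): CG² = 5/14, CG = +√(5/14)
Pairs with CG² = 1/70: (1/2,-1/2): +√(1/70); (-1/2,1/2): +√(1/70)

(1/2,-1/2): +√(1/70); (-1/2,1/2): +√(1/70)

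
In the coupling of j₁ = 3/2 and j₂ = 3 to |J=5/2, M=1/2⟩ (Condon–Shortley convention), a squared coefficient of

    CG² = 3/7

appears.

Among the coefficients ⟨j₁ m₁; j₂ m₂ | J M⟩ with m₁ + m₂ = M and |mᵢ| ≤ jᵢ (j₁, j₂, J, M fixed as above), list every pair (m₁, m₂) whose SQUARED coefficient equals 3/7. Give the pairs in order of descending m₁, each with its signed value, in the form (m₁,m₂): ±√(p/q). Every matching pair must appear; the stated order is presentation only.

(-3/2,2): +√(3/7)

Admissible pairs with m₁+m₂ = M = 1/2: (-3/2,2), (-1/2,1), (1/2,0), (3/2,-1)
  (m₁,m₂)=(3/2,-1): CG² = 27/70, CG = +√(27/70)
  (m₁,m₂)=(1/2,0): CG² = 6/35, CG = −√(6/35)
  (m₁,m₂)=(-1/2,1): CG² = 1/70, CG = −√(1/70)
  (m₁,m₂)=(-3/2,2): CG² = 3/7, CG = +√(3/7)   ← matches the target
Pairs with CG² = 3/7: (-3/2,2): +√(3/7)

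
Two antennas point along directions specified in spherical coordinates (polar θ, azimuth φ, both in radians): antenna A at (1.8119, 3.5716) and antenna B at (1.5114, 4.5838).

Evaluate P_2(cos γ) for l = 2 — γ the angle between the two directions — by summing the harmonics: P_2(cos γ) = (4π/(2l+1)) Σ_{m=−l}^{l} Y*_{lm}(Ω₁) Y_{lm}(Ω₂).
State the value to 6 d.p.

-0.125623

Term-by-term m-sum for l=2 (normalisation 4π/5 = 2.513274):
  [-2]  conj(Y_{2,-2})(Ω₁) = (0.237647, 0.276049) ; Y_{2,-2}(Ω₂) = (-0.372254, -0.097904) ; Δ = (-0.061439, -0.126027)
  [-1]  conj(Y_{2,-1})(Ω₁) = (0.162822, 0.074675) ; Y_{2,-1}(Ω₂) = (-0.005870, 0.045401) ; Δ = (-0.004346, 0.006954)
  [+0]  conj(Y_{2,0})(Ω₁) = (-0.261447, -0.000000) ; Y_{2,0}(Ω₂) = (-0.312057, 0.000000) ; Δ = (0.081587, 0.000000)
  [+1]  conj(Y_{2,1})(Ω₁) = (-0.162822, 0.074675) ; Y_{2,1}(Ω₂) = (0.005870, 0.045401) ; Δ = (-0.004346, -0.006954)
  [+2]  conj(Y_{2,2})(Ω₁) = (0.237647, -0.276049) ; Y_{2,2}(Ω₂) = (-0.372254, 0.097904) ; Δ = (-0.061439, 0.126027)
Accumulated sum (-0.049984, 0.000000); after 4π/(2l+1) scaling, (-0.125623, 0.000000) ⇒ P_2 = -0.125623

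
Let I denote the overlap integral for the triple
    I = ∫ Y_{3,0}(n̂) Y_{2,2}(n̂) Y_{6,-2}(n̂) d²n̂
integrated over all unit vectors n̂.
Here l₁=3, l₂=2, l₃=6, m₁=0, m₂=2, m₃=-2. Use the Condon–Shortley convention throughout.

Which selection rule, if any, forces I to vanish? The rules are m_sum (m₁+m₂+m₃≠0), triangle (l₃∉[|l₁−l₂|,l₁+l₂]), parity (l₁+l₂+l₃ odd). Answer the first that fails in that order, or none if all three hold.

Σmᵢ = 0  ✓
l₃∈[|l₁−l₂|,l₁+l₂]=[1,5] required, l₃=6 fails  ✗
Σlᵢ = 11 ⇒ odd

triangle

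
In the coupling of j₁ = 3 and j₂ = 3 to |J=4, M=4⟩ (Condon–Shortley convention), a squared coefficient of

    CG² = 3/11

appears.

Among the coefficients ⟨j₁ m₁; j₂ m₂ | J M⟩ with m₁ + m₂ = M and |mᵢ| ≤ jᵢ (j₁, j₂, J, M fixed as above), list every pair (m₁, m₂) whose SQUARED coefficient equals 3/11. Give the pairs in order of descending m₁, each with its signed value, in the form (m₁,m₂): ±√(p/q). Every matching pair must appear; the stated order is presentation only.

Admissible pairs with m₁+m₂ = M = 4: (1,3), (2,2), (3,1)
  (m₁,m₂)=(3,1): CG² = 3/11, CG = +√(3/11)   ← matches the target
  (m₁,m₂)=(2,2): CG² = 5/11, CG = −√(5/11)
  (m₁,m₂)=(1,3): CG² = 3/11, CG = +√(3/11)   ← matches the target
Pairs with CG² = 3/11: (3,1): +√(3/11); (1,3): +√(3/11)

(3,1): +√(3/11); (1,3): +√(3/11)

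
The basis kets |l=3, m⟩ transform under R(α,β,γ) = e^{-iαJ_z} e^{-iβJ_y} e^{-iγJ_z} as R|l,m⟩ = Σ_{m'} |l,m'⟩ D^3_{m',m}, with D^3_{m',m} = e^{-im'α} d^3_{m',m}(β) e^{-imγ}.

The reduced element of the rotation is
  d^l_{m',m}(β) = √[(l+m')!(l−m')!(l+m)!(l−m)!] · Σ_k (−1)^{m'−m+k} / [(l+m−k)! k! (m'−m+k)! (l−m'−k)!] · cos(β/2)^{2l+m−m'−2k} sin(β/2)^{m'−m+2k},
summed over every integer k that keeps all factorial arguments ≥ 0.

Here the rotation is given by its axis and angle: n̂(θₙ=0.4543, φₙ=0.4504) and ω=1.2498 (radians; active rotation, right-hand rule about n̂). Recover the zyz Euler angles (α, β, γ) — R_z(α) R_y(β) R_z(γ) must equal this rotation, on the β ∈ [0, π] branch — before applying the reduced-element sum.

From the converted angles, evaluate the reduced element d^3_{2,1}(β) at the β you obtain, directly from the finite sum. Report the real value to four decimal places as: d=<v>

Axis–angle → zyz. n̂ = (sinθₙcosφₙ, sinθₙsinφₙ, cosθₙ) = (+0.395070, +0.191035, +0.898568), ω = 1.2498.
R = I cosω + sinω [n̂]ₓ + (1−cosω) n̂n̂ᵀ gives
  R = [+0.422347, -0.801011, +0.424269; +0.904331, +0.340492, -0.257392; +0.061714, +0.492388, +0.868185]
β = atan2(√(R₁₃²+R₂₃²), R₃₃) = 0.519263; α = atan2(R₂₃, R₁₃) mod 2π = 5.737874; γ = atan2(R₃₂, −R₃₁) mod 2π = 1.695482
d^3_{2,1}(β=0.5193) via the finite sum:
c=cos(0.519263/2)=0.966485, s=sin(0.519263/2)=0.256725; N=√[120·1·24·2]=75.894664
k∈{0,1} keeps every argument non-negative
  k=0: (−1)^1·75.8947/(24)·0.9665^5·0.2567^1 = -0.684608
  k=1: (−1)^2·75.8947/(12)·0.9665^3·0.2567^3 = +0.096609
d^3_{2,1}(0.5193) = -0.684608 +0.096609 = -0.587999

d=-0.5880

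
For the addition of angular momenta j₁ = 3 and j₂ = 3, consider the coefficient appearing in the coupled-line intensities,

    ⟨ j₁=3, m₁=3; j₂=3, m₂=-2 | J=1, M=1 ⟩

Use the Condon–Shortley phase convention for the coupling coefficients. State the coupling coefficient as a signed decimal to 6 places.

√[3·5!1!1!/8! · 6!0!1!5!2!0!] = √(10800/7)
  +(−1)^0/∏(0,5,0,1,1,0)! = 1/120  (running 1/120)
⟨..|..⟩ = √(10800/7)·(1/120) = +0.327327

+0.327327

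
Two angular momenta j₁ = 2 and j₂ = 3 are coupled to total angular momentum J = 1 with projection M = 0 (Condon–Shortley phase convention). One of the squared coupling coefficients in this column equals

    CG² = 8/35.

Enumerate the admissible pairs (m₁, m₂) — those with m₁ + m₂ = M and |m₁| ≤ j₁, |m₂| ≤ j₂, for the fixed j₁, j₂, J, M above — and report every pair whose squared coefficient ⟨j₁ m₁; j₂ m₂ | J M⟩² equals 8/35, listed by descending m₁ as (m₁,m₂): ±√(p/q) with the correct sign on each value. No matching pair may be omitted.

Admissible pairs with m₁+m₂ = M = 0: (-2,2), (-1,1), (0,0), (1,-1), (2,-2)
  (m₁,m₂)=(2,-2): CG² = 1/7, CG = +√(1/7)
  (m₁,m₂)=(1,-1): CG² = 8/35, CG = −√(8/35)   ← matches the target
  (m₁,m₂)=(0,0): CG² = 9/35, CG = +√(9/35)
  (m₁,m₂)=(-1,1): CG² = 8/35, CG = −√(8/35)   ← matches the target
  (m₁,m₂)=(-2,2): CG² = 1/7, CG = +√(1/7)
Pairs with CG² = 8/35: (1,-1): −√(8/35); (-1,1): −√(8/35)

(1,-1): −√(8/35); (-1,1): −√(8/35)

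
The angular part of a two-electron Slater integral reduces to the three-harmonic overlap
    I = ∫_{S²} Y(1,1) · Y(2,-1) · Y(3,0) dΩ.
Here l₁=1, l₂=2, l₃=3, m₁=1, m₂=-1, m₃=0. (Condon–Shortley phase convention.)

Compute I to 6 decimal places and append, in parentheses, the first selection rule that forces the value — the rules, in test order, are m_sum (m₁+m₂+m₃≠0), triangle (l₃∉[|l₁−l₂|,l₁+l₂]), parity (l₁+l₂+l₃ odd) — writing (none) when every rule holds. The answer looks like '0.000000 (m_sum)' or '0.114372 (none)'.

Rules hold: Σm=0, L=6 even, 1≤3≤3.
N = 3·5·7 = 105
Δ = 0!·2!·4!/7! = 1/105
Racah Σ t=0..0: t=0:+1/4 = 1/4
⇒ 3j(1 2 3; 0 0 0)² = 3/35, sgn -1
Racah Σ t=0..0: t=0:+1/12 = 1/12
⇒ 3j(1 2 3; 1 -1 0)² = 1/35, sgn -1
4πI² = N·(3j₀)²·(3jₘ)² = 9/35
I = +1·√(0.257143/4π) = 0.14304817
No selection rule forces the value: the integral is nonzero (none).

0.143048 (none)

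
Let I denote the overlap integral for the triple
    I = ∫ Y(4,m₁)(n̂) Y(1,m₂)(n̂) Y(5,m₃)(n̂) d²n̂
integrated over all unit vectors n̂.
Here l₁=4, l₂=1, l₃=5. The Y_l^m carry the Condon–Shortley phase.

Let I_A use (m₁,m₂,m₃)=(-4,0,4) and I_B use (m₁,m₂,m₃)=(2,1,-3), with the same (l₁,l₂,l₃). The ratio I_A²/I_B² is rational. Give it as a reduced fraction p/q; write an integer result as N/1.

Same 4,1,5: normalisation and zero-m 3j drop out of the ratio.
A: Δ: 0! 8! 2! / 11! → 1/495; sum: t=0:+1/40320 = 1/40320; 3j²(4 1 5; -4 0 4) = Δ·Π!·Σ² = 1/55  (sign -1)
B: Δ: 0! 8! 2! / 11! → 1/495; sum: t=0:+1/2880 = 1/2880; 3j²(4 1 5; 2 1 -3) = Δ·Π!·Σ² = 28/495  (sign +1)
I_A²/I_B² = (1/55)/(28/495) = 9/28

9/28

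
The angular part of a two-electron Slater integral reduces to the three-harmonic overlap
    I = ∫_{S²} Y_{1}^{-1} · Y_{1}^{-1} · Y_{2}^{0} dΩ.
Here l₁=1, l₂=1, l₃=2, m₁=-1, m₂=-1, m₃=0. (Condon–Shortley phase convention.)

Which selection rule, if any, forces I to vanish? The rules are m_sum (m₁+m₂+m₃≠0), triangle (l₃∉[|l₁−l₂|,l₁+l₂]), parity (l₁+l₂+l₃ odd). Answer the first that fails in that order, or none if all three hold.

Σmᵢ = -2  ✗
l₃∈[|l₁−l₂|,l₁+l₂]=[0,2], have l₃=2
Σlᵢ = 4 ⇒ even

m_sum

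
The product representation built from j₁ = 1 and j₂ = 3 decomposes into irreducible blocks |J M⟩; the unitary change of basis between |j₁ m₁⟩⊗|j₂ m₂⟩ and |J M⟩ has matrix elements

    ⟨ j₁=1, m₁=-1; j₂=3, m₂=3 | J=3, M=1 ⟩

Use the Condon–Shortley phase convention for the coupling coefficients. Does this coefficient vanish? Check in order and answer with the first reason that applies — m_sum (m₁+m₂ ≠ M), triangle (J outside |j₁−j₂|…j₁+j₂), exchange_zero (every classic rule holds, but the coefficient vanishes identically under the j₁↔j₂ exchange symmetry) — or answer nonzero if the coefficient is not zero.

m-sum: m₁+m₂ = -1+3 = 2, M = 1  ✗ ⇒ coefficient is 0

m_sum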